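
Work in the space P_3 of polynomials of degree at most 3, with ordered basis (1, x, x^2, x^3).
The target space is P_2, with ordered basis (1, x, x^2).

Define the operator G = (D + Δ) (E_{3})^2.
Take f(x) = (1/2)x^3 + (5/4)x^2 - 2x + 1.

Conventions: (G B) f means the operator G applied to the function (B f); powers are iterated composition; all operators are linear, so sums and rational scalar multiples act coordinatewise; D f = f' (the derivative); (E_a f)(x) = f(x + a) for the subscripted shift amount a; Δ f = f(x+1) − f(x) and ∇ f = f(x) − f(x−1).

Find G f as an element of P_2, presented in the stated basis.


the result is g(x) = 3x^2 + (85/2)x + 579/4

E_{3} f = (1/2)x^3 + (23/4)x^2 + 19x + 79/4
E_{3} E_{3} f = (1/2)x^3 + (41/4)x^2 + 67x + 142
D (E_{3})^2 f = (3/2)x^2 + (41/2)x + 67
Δ (E_{3})^2 f = (3/2)x^2 + 22x + 311/4
(D + Δ) (E_{3})^2 f = 3x^2 + (85/2)x + 579/4


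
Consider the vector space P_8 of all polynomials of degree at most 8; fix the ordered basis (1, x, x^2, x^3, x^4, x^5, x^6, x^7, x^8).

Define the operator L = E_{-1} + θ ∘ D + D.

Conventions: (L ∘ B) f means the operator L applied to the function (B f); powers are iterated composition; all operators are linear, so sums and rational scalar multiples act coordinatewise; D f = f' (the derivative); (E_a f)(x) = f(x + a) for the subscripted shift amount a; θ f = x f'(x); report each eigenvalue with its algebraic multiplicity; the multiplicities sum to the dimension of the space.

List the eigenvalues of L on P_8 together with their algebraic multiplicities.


image of 1: 1
image of x: x
image of x^2: x^2 + 2x + 1
image of x^3: x^3 + 6x^2 + 3x - 1
image of x^4: x^4 + 12x^3 + 6x^2 - 4x + 1
image of x^5: x^5 + 20x^4 + 10x^3 - 10x^2 + 5x - 1
image of x^6: x^6 + 30x^5 + 15x^4 - 20x^3 + 15x^2 - 6x + 1
image of x^7: x^7 + 42x^6 + 21x^5 - 35x^4 + 35x^3 - 21x^2 + 7x - 1
image of x^8: x^8 + 56x^7 + 28x^6 - 56x^5 + 70x^4 - 56x^3 + 28x^2 - 8x + 1
the matrix is upper triangular; its diagonal is (1, 1, 1, 1, 1, 1, 1, 1, 1)
for a triangular matrix the eigenvalues are the diagonal entries, with algebraic multiplicity their repetition count

λ = 1 (multiplicity 9)


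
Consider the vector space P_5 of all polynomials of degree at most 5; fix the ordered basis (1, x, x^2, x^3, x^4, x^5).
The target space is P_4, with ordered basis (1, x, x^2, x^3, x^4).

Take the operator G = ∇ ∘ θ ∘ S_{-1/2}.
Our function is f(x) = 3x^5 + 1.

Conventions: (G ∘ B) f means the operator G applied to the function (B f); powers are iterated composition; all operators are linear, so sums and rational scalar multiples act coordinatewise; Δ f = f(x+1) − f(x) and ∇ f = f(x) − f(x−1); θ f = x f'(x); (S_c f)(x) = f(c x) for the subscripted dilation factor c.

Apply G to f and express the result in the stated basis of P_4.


S_{-1/2} f = -(3/32)x^5 + 1
θ S_{-1/2} f = -(15/32)x^5
∇ θ S_{-1/2} f = -(75/32)x^4 + (75/16)x^3 - (75/16)x^2 + (75/32)x - 15/32

the image equals g(x) = -(75/32)x^4 + (75/16)x^3 - (75/16)x^2 + (75/32)x - 15/32


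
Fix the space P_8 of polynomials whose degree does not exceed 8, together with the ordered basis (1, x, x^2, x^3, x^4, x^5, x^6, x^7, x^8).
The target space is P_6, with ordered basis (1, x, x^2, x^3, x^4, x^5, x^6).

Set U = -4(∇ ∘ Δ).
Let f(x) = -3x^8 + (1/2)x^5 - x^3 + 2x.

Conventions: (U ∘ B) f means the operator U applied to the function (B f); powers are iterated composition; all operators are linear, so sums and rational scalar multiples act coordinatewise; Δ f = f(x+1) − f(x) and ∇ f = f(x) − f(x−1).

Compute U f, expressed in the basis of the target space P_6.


the image equals g(x) = 672x^6 + 1680x^4 - 40x^3 + 672x^2 + 4x + 24

Δ f = -24x^7 - 84x^6 - 168x^5 - (415/2)x^4 - 163x^3 - 82x^2 - (49/2)x - 3/2
∇ Δ f = -168x^6 - 420x^4 + 10x^3 - 168x^2 - x - 6
(-4(∇ ∘ Δ)) f = 672x^6 + 1680x^4 - 40x^3 + 672x^2 + 4x + 24


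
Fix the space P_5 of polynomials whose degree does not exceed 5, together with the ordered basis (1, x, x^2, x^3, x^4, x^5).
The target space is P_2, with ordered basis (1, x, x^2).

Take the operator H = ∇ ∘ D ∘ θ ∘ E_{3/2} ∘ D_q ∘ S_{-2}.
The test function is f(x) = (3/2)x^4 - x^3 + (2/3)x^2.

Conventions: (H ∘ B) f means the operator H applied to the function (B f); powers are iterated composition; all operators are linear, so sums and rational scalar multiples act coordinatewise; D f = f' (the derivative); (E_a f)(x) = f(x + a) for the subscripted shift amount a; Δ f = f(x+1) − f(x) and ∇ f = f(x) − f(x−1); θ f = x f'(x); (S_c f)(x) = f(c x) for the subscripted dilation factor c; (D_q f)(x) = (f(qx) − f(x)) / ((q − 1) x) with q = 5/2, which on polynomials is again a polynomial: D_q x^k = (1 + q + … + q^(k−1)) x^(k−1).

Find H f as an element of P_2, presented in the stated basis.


S_{-2} f = 24x^4 + 8x^3 + (8/3)x^2
D_q S_{-2} f = 609x^3 + 78x^2 + (28/3)x
E_{3/2} D_q S_{-2} f = 609x^3 + (5637/2)x^2 + (52249/12)x + 17959/8
θ E_{3/2} D_q S_{-2} f = 1827x^3 + 5637x^2 + (52249/12)x
D (θ ∘ E_{3/2} ∘ D_q) S_{-2} f = 5481x^2 + 11274x + 52249/12
∇ D (θ ∘ E_{3/2} ∘ D_q) S_{-2} f = 10962x + 5793

the image equals g(x) = 10962x + 5793


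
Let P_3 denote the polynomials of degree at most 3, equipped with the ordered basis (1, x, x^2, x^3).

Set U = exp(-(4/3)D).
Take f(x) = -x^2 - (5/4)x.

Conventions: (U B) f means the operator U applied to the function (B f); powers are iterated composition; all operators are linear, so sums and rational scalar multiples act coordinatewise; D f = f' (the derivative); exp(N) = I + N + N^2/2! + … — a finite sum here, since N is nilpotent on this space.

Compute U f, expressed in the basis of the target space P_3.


order-1 term: (8/3)x + 5/3
order-2 term: -16/9
the series for exp(-(4/3)D) f terminates at order 2
exp(-(4/3)D) f = -x^2 + (17/12)x - 1/9

the result is g(x) = -x^2 + (17/12)x - 1/9


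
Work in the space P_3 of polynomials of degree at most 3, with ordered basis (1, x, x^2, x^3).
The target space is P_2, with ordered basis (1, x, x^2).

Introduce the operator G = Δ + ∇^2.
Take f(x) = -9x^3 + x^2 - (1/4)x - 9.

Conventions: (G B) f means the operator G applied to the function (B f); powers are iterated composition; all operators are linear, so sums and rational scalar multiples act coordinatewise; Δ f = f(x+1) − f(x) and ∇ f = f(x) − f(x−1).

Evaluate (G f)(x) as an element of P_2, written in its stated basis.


Δ f = -27x^2 - 25x - 33/4
∇ f = -27x^2 + 29x - 41/4
∇ ∇ f = -54x + 56
(Δ + ∇^2) f = -27x^2 - 79x + 191/4

the result is g(x) = -27x^2 - 79x + 191/4


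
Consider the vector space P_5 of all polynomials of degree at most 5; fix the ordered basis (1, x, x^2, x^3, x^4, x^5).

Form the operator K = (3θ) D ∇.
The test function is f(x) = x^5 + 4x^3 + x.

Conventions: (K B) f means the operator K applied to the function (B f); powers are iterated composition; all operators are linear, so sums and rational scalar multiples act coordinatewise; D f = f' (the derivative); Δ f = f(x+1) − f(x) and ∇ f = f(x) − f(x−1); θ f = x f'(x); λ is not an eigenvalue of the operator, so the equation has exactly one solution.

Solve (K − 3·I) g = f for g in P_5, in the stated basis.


write g with unknown coordinates in the stated basis and equate coefficients in (K − 3·I) g = f
solving from the highest basis element down gives g = -(1/3)x^5 - (64/3)x^3 + 20x^2 - 135x
check: K g = -60x^3 + 60x^2 - 404x
so K g − 3·g = x^5 + 4x^3 + x = f ✓

g(x) = -(1/3)x^5 - (64/3)x^3 + 20x^2 - 135x


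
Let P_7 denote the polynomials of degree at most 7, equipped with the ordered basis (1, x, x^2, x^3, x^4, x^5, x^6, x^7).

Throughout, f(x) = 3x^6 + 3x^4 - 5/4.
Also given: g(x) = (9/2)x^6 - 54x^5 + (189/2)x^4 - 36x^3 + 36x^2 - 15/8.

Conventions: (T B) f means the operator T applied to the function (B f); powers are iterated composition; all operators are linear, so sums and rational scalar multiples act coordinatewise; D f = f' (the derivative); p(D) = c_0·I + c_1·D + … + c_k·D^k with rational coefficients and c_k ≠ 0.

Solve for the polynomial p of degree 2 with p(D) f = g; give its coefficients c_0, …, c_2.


D^0 f = 3x^6 + 3x^4 - 5/4
D^1 f = 18x^5 + 12x^3
D^2 f = 90x^4 + 36x^2
matching coefficients of g against c_0 f + c_1 Df + … from the top degree down determines the c_i
solution: c_0 = 3/2, c_1 = -3, c_2 = 1

p(D) = (3/2)·I − 3·D + D^2, i.e. c_0 = 3/2, c_1 = -3, c_2 = 1


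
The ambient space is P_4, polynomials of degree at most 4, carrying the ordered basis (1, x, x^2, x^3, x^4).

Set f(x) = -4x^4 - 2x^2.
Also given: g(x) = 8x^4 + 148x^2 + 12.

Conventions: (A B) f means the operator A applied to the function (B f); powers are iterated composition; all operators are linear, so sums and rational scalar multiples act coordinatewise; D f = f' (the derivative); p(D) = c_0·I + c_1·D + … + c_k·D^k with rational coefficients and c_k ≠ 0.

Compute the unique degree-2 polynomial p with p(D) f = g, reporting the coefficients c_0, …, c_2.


p(D) = -2·I − 3·D^2, i.e. c_0 = -2, c_1 = 0, c_2 = -3

D^0 f = -4x^4 - 2x^2
D^1 f = -16x^3 - 4x
D^2 f = -48x^2 - 4
matching coefficients of g against c_0 f + c_1 Df + … from the top degree down determines the c_i
solution: c_0 = -2, c_1 = 0, c_2 = -3


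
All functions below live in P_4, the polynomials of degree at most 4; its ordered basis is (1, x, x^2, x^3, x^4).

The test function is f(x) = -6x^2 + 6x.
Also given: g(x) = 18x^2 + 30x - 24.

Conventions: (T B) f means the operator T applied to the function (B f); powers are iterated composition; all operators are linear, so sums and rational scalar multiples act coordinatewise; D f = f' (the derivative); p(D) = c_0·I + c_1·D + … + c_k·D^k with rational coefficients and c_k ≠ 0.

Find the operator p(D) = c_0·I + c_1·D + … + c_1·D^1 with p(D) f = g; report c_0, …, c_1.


D^0 f = -6x^2 + 6x
D^1 f = -12x + 6
matching coefficients of g against c_0 f + c_1 Df + … from the top degree down determines the c_i
solution: c_0 = -3, c_1 = -4

p(D) = -3·I − 4·D, i.e. c_0 = -3, c_1 = -4


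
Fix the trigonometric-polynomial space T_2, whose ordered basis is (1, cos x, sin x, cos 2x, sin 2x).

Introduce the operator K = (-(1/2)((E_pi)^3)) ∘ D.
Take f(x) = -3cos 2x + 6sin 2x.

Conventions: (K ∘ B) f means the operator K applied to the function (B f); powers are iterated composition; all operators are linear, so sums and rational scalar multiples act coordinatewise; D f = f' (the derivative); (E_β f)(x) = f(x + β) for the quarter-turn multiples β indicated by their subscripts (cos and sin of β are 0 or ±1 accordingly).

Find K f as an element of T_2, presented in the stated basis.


the result is g(x) = -6cos 2x - 3sin 2x

D f = 12cos 2x + 6sin 2x
E_pi D f = 12cos 2x + 6sin 2x
E_pi E_pi D f = 12cos 2x + 6sin 2x
E_pi E_pi E_pi D f = 12cos 2x + 6sin 2x
(-(1/2)((E_pi)^3)) D f = -6cos 2x - 3sin 2x


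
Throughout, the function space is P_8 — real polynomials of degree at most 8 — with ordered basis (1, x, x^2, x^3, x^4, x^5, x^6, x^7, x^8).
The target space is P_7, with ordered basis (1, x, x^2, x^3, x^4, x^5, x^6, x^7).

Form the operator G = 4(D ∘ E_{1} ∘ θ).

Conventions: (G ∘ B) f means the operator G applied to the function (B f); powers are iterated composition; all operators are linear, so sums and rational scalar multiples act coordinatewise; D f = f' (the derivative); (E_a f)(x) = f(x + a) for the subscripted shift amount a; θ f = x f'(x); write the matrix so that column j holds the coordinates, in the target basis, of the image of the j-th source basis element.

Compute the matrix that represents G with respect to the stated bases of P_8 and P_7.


image of 1: 0
image of x: 4
image of x^2: 16x + 16
image of x^3: 36x^2 + 72x + 36
image of x^4: 64x^3 + 192x^2 + 192x + 64
image of x^5: 100x^4 + 400x^3 + 600x^2 + 400x + 100
image of x^6: 144x^5 + 720x^4 + 1440x^3 + 1440x^2 + 720x + 144
image of x^7: 196x^6 + 1176x^5 + 2940x^4 + 3920x^3 + 2940x^2 + 1176x + 196
image of x^8: 256x^7 + 1792x^6 + 5376x^5 + 8960x^4 + 8960x^3 + 5376x^2 + 1792x + 256
each image's coordinates form column j of the matrix

the matrix is [[0, 4, 16, 36, 64, 100, 144, 196, 256]; [0, 0, 16, 72, 192, 400, 720, 1176, 1792]; [0, 0, 0, 36, 192, 600, 1440, 2940, 5376]; [0, 0, 0, 0, 64, 400, 1440, 3920, 8960]; [0, 0, 0, 0, 0, 100, 720, 2940, 8960]; [0, 0, 0, 0, 0, 0, 144, 1176, 5376]; [0, 0, 0, 0, 0, 0, 0, 196, 1792]; [0, 0, 0, 0, 0, 0, 0, 0, 256]] (rows listed top to bottom)


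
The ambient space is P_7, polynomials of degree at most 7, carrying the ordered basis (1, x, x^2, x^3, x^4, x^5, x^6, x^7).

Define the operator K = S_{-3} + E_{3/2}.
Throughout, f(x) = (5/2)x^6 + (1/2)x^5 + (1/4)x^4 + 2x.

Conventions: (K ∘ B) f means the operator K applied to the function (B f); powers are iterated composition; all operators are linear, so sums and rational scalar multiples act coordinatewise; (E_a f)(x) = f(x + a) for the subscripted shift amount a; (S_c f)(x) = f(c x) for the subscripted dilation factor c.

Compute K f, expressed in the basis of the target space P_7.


g(x) = 1825x^6 - (197/2)x^5 + (869/8)x^4 + (363/2)x^3 + (6723/32)x^2 + (2015/16)x + 4677/128

S_{-3} f = (3645/2)x^6 - (243/2)x^5 + (81/4)x^4 - 6x
E_{3/2} f = (5/2)x^6 + 23x^5 + (707/8)x^4 + (363/2)x^3 + (6723/32)x^2 + (2111/16)x + 4677/128
(S_{-3} + E_{3/2}) f = 1825x^6 - (197/2)x^5 + (869/8)x^4 + (363/2)x^3 + (6723/32)x^2 + (2015/16)x + 4677/128


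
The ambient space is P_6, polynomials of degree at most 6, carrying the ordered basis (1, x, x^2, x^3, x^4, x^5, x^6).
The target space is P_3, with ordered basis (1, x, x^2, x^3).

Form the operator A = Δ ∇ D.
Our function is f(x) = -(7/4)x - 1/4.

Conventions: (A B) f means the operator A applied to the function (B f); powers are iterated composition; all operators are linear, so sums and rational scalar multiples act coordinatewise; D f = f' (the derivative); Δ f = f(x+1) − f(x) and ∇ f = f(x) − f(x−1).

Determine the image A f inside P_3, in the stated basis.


D f = -7/4
∇ D f = 0
Δ ∇ D f = 0

g(x) = 0


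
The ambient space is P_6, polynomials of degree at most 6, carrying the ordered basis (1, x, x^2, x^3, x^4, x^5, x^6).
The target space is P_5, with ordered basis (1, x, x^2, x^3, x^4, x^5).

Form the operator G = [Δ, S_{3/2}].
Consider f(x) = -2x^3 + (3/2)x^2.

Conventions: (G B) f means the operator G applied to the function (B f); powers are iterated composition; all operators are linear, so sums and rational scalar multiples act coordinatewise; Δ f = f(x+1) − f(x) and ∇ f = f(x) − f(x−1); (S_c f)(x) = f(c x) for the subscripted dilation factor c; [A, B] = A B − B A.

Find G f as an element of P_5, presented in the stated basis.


the result is g(x) = -(27/4)x^2 - 9x - 23/8

S_{3/2} f = -(27/4)x^3 + (27/8)x^2
Δ S_{3/2} f = -(81/4)x^2 - (27/2)x - 27/8
Δ f = -6x^2 - 3x - 1/2
S_{3/2} Δ f = -(27/2)x^2 - (9/2)x - 1/2
[Δ, S_{3/2}] f = -(27/4)x^2 - 9x - 23/8


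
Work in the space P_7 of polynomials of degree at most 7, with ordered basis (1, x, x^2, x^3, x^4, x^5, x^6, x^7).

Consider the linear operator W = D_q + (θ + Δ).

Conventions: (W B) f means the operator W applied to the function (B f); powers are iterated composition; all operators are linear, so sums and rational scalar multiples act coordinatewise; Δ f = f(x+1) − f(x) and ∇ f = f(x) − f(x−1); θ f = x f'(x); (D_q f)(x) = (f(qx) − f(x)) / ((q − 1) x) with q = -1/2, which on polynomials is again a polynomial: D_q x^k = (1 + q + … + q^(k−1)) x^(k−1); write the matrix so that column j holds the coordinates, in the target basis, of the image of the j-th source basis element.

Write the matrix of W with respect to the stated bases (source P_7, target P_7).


the matrix is [[0, 2, 1, 1, 1, 1, 1, 1]; [0, 1, 5/2, 3, 4, 5, 6, 7]; [0, 0, 2, 15/4, 6, 10, 15, 21]; [0, 0, 0, 3, 37/8, 10, 20, 35]; [0, 0, 0, 0, 4, 91/16, 15, 35]; [0, 0, 0, 0, 0, 5, 213/32, 21]; [0, 0, 0, 0, 0, 0, 6, 491/64]; [0, 0, 0, 0, 0, 0, 0, 7]] (rows listed top to bottom)

image of 1: 0
image of x: x + 2
image of x^2: 2x^2 + (5/2)x + 1
image of x^3: 3x^3 + (15/4)x^2 + 3x + 1
image of x^4: 4x^4 + (37/8)x^3 + 6x^2 + 4x + 1
image of x^5: 5x^5 + (91/16)x^4 + 10x^3 + 10x^2 + 5x + 1
image of x^6: 6x^6 + (213/32)x^5 + 15x^4 + 20x^3 + 15x^2 + 6x + 1
image of x^7: 7x^7 + (491/64)x^6 + 21x^5 + 35x^4 + 35x^3 + 21x^2 + 7x + 1
each image's coordinates form column j of the matrix


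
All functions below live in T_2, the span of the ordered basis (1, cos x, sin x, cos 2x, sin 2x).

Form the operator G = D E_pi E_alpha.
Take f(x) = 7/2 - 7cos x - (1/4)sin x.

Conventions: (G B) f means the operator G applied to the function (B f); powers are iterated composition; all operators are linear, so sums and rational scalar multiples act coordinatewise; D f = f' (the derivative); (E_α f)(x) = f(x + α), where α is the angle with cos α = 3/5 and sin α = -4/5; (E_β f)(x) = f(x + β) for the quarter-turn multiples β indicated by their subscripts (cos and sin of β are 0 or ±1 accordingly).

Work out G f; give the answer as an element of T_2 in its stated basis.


the image equals g(x) = (23/4)cos x - 4sin x

E_alpha f = 7/2 - 4cos x - (23/4)sin x
E_pi E_alpha f = 7/2 + 4cos x + (23/4)sin x
D E_pi E_alpha f = (23/4)cos x - 4sin x


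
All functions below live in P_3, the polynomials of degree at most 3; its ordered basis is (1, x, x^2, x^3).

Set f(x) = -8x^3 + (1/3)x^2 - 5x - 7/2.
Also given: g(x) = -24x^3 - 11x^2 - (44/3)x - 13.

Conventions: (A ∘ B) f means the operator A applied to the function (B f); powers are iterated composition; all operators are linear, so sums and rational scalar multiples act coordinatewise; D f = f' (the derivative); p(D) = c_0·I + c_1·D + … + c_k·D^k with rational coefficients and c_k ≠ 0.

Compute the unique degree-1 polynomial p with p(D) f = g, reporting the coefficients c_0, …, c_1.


c_0 = 3, c_1 = 1/2

D^0 f = -8x^3 + (1/3)x^2 - 5x - 7/2
D^1 f = -24x^2 + (2/3)x - 5
matching coefficients of g against c_0 f + c_1 Df + … from the top degree down determines the c_i
solution: c_0 = 3, c_1 = 1/2


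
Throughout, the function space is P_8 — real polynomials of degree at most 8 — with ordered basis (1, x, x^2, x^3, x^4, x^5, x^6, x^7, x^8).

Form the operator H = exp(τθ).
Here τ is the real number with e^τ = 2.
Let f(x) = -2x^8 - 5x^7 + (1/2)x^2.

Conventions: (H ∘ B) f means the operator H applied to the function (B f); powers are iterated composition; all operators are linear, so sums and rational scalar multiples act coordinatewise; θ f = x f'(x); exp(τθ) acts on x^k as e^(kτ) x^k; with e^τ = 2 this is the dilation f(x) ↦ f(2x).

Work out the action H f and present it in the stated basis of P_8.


g(x) = -512x^8 - 640x^7 + 2x^2

exp(τθ) x^k = e^(kτ) x^k; with e^τ = 2 this sends x^k to 2^k x^k
x^2 ↦ 4 x^2
x^7 ↦ 128 x^7
x^8 ↦ 256 x^8
applying this coordinatewise to f: exp(τθ) f = -512x^8 - 640x^7 + 2x^2


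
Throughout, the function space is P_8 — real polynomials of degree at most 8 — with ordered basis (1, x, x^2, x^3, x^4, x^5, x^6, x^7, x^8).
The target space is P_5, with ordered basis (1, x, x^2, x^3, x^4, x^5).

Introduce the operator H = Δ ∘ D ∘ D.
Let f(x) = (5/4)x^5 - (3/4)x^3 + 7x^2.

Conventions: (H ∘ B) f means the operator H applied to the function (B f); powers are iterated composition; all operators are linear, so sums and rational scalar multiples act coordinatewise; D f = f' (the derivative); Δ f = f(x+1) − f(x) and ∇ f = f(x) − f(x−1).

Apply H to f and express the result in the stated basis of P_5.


D f = (25/4)x^4 - (9/4)x^2 + 14x
D D f = 25x^3 - (9/2)x + 14
Δ D D f = 75x^2 + 75x + 41/2

the result is g(x) = 75x^2 + 75x + 41/2


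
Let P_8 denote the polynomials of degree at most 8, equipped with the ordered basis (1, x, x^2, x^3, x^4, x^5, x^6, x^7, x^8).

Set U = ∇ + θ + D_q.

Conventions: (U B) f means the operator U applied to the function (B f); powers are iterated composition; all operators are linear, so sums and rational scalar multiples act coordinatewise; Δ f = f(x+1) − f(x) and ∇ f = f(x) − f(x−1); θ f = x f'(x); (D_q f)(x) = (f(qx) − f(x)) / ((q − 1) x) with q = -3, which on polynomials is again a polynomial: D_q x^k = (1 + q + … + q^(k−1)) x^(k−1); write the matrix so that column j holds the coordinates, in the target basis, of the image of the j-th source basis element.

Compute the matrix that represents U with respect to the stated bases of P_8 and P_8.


the matrix is [[0, 2, -1, 1, -1, 1, -1, 1, -1]; [0, 1, 0, -3, 4, -5, 6, -7, 8]; [0, 0, 2, 10, -6, 10, -15, 21, -28]; [0, 0, 0, 3, -16, -10, 20, -35, 56]; [0, 0, 0, 0, 4, 66, -15, 35, -70]; [0, 0, 0, 0, 0, 5, -176, -21, 56]; [0, 0, 0, 0, 0, 0, 6, 554, -28]; [0, 0, 0, 0, 0, 0, 0, 7, -1632]; [0, 0, 0, 0, 0, 0, 0, 0, 8]] (rows listed top to bottom)

image of 1: 0
image of x: x + 2
image of x^2: 2x^2 - 1
image of x^3: 3x^3 + 10x^2 - 3x + 1
image of x^4: 4x^4 - 16x^3 - 6x^2 + 4x - 1
image of x^5: 5x^5 + 66x^4 - 10x^3 + 10x^2 - 5x + 1
image of x^6: 6x^6 - 176x^5 - 15x^4 + 20x^3 - 15x^2 + 6x - 1
image of x^7: 7x^7 + 554x^6 - 21x^5 + 35x^4 - 35x^3 + 21x^2 - 7x + 1
image of x^8: 8x^8 - 1632x^7 - 28x^6 + 56x^5 - 70x^4 + 56x^3 - 28x^2 + 8x - 1
each image's coordinates form column j of the matrix


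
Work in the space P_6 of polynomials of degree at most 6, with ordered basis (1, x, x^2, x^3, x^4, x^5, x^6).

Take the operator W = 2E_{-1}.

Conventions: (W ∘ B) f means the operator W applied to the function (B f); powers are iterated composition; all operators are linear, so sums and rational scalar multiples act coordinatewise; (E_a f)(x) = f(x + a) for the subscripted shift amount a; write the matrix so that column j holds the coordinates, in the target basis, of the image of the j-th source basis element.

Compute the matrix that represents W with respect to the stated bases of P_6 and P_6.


the matrix is [[2, -2, 2, -2, 2, -2, 2]; [0, 2, -4, 6, -8, 10, -12]; [0, 0, 2, -6, 12, -20, 30]; [0, 0, 0, 2, -8, 20, -40]; [0, 0, 0, 0, 2, -10, 30]; [0, 0, 0, 0, 0, 2, -12]; [0, 0, 0, 0, 0, 0, 2]] (rows listed top to bottom)

image of 1: 2
image of x: 2x - 2
image of x^2: 2x^2 - 4x + 2
image of x^3: 2x^3 - 6x^2 + 6x - 2
image of x^4: 2x^4 - 8x^3 + 12x^2 - 8x + 2
image of x^5: 2x^5 - 10x^4 + 20x^3 - 20x^2 + 10x - 2
image of x^6: 2x^6 - 12x^5 + 30x^4 - 40x^3 + 30x^2 - 12x + 2
each image's coordinates form column j of the matrix


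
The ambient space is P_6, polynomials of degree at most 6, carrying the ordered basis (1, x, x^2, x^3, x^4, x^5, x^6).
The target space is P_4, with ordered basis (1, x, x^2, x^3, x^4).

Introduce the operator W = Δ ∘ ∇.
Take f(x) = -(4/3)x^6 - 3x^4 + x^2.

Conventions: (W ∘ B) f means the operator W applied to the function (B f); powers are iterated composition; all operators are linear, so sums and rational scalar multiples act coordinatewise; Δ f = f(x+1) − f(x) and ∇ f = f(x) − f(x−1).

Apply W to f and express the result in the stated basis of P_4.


∇ f = -8x^5 + 20x^4 - (116/3)x^3 + 38x^2 - 18x + 10/3
Δ ∇ f = -40x^4 - 76x^2 - 20/3

the image equals g(x) = -40x^4 - 76x^2 - 20/3


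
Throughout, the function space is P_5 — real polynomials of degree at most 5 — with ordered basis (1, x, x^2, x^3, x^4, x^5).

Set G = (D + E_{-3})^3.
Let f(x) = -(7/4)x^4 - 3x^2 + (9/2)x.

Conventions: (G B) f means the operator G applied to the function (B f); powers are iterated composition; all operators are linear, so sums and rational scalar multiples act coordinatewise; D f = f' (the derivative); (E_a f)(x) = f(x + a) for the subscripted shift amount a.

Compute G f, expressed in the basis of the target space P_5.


g(x) = -(7/4)x^4 + 42x^3 - (1077/2)x^2 + (6423/2)x - 30771/4

D f = -7x^3 - 6x + 9/2
E_{-3} f = -(7/4)x^4 + 21x^3 - (195/2)x^2 + (423/2)x - 729/4
(D + E_{-3}) f = -(7/4)x^4 + 14x^3 - (195/2)x^2 + (411/2)x - 711/4
D (D + E_{-3}) f = -7x^3 + 42x^2 - 195x + 411/2
E_{-3} (D + E_{-3}) f = -(7/4)x^4 + 35x^3 - 318x^2 + (2715/2)x - 4383/2
(D + E_{-3}) (D + E_{-3}) f = -(7/4)x^4 + 28x^3 - 276x^2 + (2325/2)x - 1986
D (D + E_{-3}) (D + E_{-3}) f = -7x^3 + 84x^2 - 552x + 2325/2
E_{-3} (D + E_{-3}) (D + E_{-3}) f = -(7/4)x^4 + 49x^3 - (1245/2)x^2 + (7527/2)x - 35421/4
(D + E_{-3}) (D + E_{-3}) (D + E_{-3}) f = -(7/4)x^4 + 42x^3 - (1077/2)x^2 + (6423/2)x - 30771/4


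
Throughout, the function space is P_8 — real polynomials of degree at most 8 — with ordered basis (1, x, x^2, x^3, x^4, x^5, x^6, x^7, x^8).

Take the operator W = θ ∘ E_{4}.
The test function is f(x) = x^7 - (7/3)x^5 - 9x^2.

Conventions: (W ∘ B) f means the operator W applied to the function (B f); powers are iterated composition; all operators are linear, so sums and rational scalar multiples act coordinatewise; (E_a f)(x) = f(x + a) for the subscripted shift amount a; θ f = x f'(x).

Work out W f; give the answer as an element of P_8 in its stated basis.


E_{4} f = x^7 + 28x^6 + (1001/3)x^5 + (6580/3)x^4 + (25760/3)x^3 + (60005/3)x^2 + (76840/3)x + 41552/3
θ E_{4} f = 7x^7 + 168x^6 + (5005/3)x^5 + (26320/3)x^4 + 25760x^3 + (120010/3)x^2 + (76840/3)x

the image equals g(x) = 7x^7 + 168x^6 + (5005/3)x^5 + (26320/3)x^4 + 25760x^3 + (120010/3)x^2 + (76840/3)x


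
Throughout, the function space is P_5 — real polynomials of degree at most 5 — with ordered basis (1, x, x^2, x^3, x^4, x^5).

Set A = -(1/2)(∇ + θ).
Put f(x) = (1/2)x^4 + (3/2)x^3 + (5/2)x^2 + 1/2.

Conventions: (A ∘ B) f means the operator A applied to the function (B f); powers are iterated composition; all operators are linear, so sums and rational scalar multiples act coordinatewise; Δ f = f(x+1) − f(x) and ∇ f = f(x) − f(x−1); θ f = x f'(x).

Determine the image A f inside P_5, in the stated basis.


∇ f = 2x^3 + (3/2)x^2 + (5/2)x - 3/2
θ f = 2x^4 + (9/2)x^3 + 5x^2
(∇ + θ) f = 2x^4 + (13/2)x^3 + (13/2)x^2 + (5/2)x - 3/2
(-(1/2)(∇ + θ)) f = -x^4 - (13/4)x^3 - (13/4)x^2 - (5/4)x + 3/4

g(x) = -x^4 - (13/4)x^3 - (13/4)x^2 - (5/4)x + 3/4


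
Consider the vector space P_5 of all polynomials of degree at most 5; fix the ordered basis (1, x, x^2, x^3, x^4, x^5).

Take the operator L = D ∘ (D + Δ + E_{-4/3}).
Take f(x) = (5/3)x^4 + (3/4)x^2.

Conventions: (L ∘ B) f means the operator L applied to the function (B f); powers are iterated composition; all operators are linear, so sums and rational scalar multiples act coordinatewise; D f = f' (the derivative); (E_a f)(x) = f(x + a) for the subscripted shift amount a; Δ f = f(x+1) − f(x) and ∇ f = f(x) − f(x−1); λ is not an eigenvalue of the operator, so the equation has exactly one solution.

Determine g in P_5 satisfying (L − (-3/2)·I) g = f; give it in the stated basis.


the image equals g(x) = (10/9)x^4 - (80/27)x^3 + (1/2)x^2 - (1414/81)x + 23120/729

write g with unknown coordinates in the stated basis and equate coefficients in (L − (-3/2)·I) g = f
solving from the highest basis element down gives g = (10/9)x^4 - (80/27)x^3 + (1/2)x^2 - (1414/81)x + 23120/729
check: L g = (40/9)x^3 + (707/27)x - 11560/243
so L g − (-3/2)·g = (5/3)x^4 + (3/4)x^2 = f ✓


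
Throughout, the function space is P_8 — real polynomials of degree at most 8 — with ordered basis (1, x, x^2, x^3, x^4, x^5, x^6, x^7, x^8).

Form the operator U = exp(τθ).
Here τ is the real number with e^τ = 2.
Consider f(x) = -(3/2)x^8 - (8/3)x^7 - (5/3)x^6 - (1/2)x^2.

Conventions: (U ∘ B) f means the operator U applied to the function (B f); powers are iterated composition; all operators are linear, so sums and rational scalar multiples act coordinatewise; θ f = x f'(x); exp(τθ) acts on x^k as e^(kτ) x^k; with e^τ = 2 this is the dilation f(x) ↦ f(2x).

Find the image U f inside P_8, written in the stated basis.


the image equals g(x) = -384x^8 - (1024/3)x^7 - (320/3)x^6 - 2x^2

exp(τθ) x^k = e^(kτ) x^k; with e^τ = 2 this sends x^k to 2^k x^k
x^2 ↦ 4 x^2
x^6 ↦ 64 x^6
x^7 ↦ 128 x^7
x^8 ↦ 256 x^8
applying this coordinatewise to f: exp(τθ) f = -384x^8 - (1024/3)x^7 - (320/3)x^6 - 2x^2


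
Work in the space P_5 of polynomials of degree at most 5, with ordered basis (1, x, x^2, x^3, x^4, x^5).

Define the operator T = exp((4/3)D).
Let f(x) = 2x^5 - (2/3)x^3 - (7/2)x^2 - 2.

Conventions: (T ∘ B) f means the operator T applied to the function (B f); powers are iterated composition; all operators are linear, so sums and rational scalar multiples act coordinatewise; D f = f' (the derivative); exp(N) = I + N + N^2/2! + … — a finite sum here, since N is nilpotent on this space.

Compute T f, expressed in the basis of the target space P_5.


order-1 term: (40/3)x^4 - (8/3)x^2 - (28/3)x
order-2 term: (320/9)x^3 - (32/9)x - 56/9
order-3 term: (1280/27)x^2 - 128/81
order-4 term: (2560/81)x
order-5 term: 2048/243
the series for exp((4/3)D) f terminates at order 5
exp((4/3)D) f = 2x^5 + (40/3)x^4 + (314/9)x^3 + (2227/54)x^2 + (1516/81)x - 334/243

g(x) = 2x^5 + (40/3)x^4 + (314/9)x^3 + (2227/54)x^2 + (1516/81)x - 334/243


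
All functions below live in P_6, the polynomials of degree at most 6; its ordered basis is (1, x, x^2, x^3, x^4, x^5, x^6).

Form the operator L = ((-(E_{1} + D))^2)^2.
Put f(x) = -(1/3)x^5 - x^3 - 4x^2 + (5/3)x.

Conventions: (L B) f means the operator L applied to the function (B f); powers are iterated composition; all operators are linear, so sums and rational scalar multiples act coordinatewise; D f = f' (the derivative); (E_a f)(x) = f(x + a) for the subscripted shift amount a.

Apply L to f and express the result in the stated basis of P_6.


E_{1} f = -(1/3)x^5 - (5/3)x^4 - (13/3)x^3 - (31/3)x^2 - 11x - 11/3
D f = -(5/3)x^4 - 3x^2 - 8x + 5/3
(E_{1} + D) f = -(1/3)x^5 - (10/3)x^4 - (13/3)x^3 - (40/3)x^2 - 19x - 2
(-(E_{1} + D)) f = (1/3)x^5 + (10/3)x^4 + (13/3)x^3 + (40/3)x^2 + 19x + 2
E_{1} (-(E_{1} + D)) f = (1/3)x^5 + 5x^4 + 21x^3 + (149/3)x^2 + (221/3)x + 127/3
D (-(E_{1} + D)) f = (5/3)x^4 + (40/3)x^3 + 13x^2 + (80/3)x + 19
(E_{1} + D) (-(E_{1} + D)) f = (1/3)x^5 + (20/3)x^4 + (103/3)x^3 + (188/3)x^2 + (301/3)x + 184/3
(-(E_{1} + D)) (-(E_{1} + D)) f = -(1/3)x^5 - (20/3)x^4 - (103/3)x^3 - (188/3)x^2 - (301/3)x - 184/3
E_{1} (-(E_{1} + D))^2 f = -(1/3)x^5 - (25/3)x^4 - (193/3)x^3 - 209x^2 - 357x - 797/3
D (-(E_{1} + D))^2 f = -(5/3)x^4 - (80/3)x^3 - 103x^2 - (376/3)x - 301/3
(E_{1} + D) (-(E_{1} + D))^2 f = -(1/3)x^5 - 10x^4 - 91x^3 - 312x^2 - (1447/3)x - 366
(-(E_{1} + D)) (-(E_{1} + D))^2 f = (1/3)x^5 + 10x^4 + 91x^3 + 312x^2 + (1447/3)x + 366
E_{1} (-(E_{1} + D)) (-(E_{1} + D))^2 f = (1/3)x^5 + (35/3)x^4 + (403/3)x^3 + (1945/3)x^2 + 1421x + 3785/3
D (-(E_{1} + D)) (-(E_{1} + D))^2 f = (5/3)x^4 + 40x^3 + 273x^2 + 624x + 1447/3
(E_{1} + D) (-(E_{1} + D)) (-(E_{1} + D))^2 f = (1/3)x^5 + (40/3)x^4 + (523/3)x^3 + (2764/3)x^2 + 2045x + 1744
(-(E_{1} + D)) (-(E_{1} + D)) (-(E_{1} + D))^2 f = -(1/3)x^5 - (40/3)x^4 - (523/3)x^3 - (2764/3)x^2 - 2045x - 1744

g(x) = -(1/3)x^5 - (40/3)x^4 - (523/3)x^3 - (2764/3)x^2 - 2045x - 1744


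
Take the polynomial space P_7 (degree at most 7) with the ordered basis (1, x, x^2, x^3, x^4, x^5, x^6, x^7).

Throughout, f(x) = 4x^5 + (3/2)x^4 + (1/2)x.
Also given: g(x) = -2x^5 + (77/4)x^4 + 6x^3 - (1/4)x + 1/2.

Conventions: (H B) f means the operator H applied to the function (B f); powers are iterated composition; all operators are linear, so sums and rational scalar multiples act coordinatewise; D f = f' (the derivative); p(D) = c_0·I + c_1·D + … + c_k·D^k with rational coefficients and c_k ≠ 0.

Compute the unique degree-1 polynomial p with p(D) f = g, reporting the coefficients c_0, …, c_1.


D^0 f = 4x^5 + (3/2)x^4 + (1/2)x
D^1 f = 20x^4 + 6x^3 + 1/2
matching coefficients of g against c_0 f + c_1 Df + … from the top degree down determines the c_i
solution: c_0 = -1/2, c_1 = 1

p(D) = -(1/2)·I + D, i.e. c_0 = -1/2, c_1 = 1


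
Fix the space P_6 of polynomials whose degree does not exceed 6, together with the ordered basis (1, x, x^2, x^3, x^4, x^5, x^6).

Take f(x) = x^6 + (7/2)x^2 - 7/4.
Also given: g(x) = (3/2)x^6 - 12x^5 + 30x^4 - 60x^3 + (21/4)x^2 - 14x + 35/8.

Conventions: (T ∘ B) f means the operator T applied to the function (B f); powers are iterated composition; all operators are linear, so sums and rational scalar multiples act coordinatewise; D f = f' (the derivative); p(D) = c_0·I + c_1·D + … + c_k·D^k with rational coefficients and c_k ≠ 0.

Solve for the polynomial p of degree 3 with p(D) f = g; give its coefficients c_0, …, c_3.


p(D) = (3/2)·I − 2·D + D^2 − (1/2)·D^3, i.e. c_0 = 3/2, c_1 = -2, c_2 = 1, c_3 = -1/2

D^0 f = x^6 + (7/2)x^2 - 7/4
D^1 f = 6x^5 + 7x
D^2 f = 30x^4 + 7
D^3 f = 120x^3
matching coefficients of g against c_0 f + c_1 Df + … from the top degree down determines the c_i
solution: c_0 = 3/2, c_1 = -2, c_2 = 1, c_3 = -1/2


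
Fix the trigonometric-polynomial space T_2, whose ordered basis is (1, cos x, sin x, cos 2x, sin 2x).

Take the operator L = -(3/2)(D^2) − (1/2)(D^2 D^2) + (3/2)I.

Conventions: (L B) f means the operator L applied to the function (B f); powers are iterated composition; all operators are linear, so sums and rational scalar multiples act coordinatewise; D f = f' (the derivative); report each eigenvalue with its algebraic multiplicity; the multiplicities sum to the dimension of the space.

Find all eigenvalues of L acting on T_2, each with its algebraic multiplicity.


λ = -1/2 (multiplicity 2), λ = 3/2 (multiplicity 1), λ = 5/2 (multiplicity 2)

image of 1: 3/2
image of cos x: (5/2)cos x
image of sin x: (5/2)sin x
image of cos 2x: -(1/2)cos 2x
image of sin 2x: -(1/2)sin 2x
the matrix is diagonal; its diagonal is (3/2, 5/2, 5/2, -1/2, -1/2)
for a triangular matrix the eigenvalues are the diagonal entries, with algebraic multiplicity their repetition count


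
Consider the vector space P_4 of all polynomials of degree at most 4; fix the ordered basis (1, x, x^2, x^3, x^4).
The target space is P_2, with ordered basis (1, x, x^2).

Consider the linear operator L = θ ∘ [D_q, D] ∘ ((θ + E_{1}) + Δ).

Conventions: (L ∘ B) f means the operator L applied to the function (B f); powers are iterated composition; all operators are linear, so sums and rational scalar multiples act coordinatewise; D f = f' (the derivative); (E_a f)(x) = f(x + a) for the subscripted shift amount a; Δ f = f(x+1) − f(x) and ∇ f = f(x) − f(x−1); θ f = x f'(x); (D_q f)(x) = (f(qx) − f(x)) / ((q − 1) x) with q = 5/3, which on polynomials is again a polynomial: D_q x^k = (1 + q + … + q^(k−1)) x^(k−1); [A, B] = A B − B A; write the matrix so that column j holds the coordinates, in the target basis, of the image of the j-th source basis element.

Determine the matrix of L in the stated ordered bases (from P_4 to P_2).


image of 1: 0
image of x: 0
image of x^2: 0
image of x^3: -(104/9)x
image of x^4: -(760/9)x^2 - (208/9)x
each image's coordinates form column j of the matrix

the matrix is [[0, 0, 0, 0, 0]; [0, 0, 0, -104/9, -208/9]; [0, 0, 0, 0, -760/9]] (rows listed top to bottom)


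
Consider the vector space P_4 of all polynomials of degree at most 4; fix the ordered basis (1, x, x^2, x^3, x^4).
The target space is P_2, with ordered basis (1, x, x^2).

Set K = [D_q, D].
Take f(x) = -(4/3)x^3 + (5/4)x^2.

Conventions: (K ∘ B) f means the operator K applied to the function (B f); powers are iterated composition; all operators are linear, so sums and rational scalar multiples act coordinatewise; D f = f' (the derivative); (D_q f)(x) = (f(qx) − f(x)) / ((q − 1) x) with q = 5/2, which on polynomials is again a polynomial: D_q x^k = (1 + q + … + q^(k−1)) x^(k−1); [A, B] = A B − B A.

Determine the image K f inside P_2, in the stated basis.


the image equals g(x) = 12x - 15/8

D f = -4x^2 + (5/2)x
D_q D f = -14x + 5/2
D_q f = -13x^2 + (35/8)x
D D_q f = -26x + 35/8
[D_q, D] f = 12x - 15/8


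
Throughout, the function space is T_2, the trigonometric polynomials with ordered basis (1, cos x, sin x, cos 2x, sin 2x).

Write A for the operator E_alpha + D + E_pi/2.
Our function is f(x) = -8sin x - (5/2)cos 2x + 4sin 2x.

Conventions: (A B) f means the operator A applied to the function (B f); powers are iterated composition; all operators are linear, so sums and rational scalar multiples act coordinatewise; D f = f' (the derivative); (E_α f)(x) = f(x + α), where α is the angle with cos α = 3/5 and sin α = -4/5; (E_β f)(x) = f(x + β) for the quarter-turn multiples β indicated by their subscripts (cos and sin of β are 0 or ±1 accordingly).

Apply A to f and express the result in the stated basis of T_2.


E_alpha f = (32/5)cos x - (24/5)sin x - (157/50)cos 2x - (88/25)sin 2x
D f = -8cos x + 8cos 2x + 5sin 2x
E_pi/2 f = -8cos x + (5/2)cos 2x - 4sin 2x
(E_alpha + D + E_pi/2) f = -(48/5)cos x - (24/5)sin x + (184/25)cos 2x - (63/25)sin 2x

g(x) = -(48/5)cos x - (24/5)sin x + (184/25)cos 2x - (63/25)sin 2x


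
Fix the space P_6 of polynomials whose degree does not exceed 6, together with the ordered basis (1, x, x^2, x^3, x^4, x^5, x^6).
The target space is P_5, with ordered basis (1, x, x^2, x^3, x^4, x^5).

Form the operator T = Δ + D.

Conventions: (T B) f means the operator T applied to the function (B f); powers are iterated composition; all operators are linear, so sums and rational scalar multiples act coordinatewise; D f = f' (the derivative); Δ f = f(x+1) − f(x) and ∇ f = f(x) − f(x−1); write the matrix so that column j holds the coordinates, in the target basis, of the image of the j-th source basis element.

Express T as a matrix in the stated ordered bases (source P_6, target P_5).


image of 1: 0
image of x: 2
image of x^2: 4x + 1
image of x^3: 6x^2 + 3x + 1
image of x^4: 8x^3 + 6x^2 + 4x + 1
image of x^5: 10x^4 + 10x^3 + 10x^2 + 5x + 1
image of x^6: 12x^5 + 15x^4 + 20x^3 + 15x^2 + 6x + 1
each image's coordinates form column j of the matrix

the matrix is [[0, 2, 1, 1, 1, 1, 1]; [0, 0, 4, 3, 4, 5, 6]; [0, 0, 0, 6, 6, 10, 15]; [0, 0, 0, 0, 8, 10, 20]; [0, 0, 0, 0, 0, 10, 15]; [0, 0, 0, 0, 0, 0, 12]] (rows listed top to bottom)


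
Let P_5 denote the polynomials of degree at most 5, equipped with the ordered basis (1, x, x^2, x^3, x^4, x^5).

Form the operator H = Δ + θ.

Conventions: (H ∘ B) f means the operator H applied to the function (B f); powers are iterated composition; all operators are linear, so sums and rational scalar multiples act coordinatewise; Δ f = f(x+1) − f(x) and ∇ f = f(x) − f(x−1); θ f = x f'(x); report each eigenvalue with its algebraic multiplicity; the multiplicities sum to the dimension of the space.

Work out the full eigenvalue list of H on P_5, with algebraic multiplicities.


λ = 0 (multiplicity 1), λ = 1 (multiplicity 1), λ = 2 (multiplicity 1), λ = 3 (multiplicity 1), λ = 4 (multiplicity 1), λ = 5 (multiplicity 1)

image of 1: 0
image of x: x + 1
image of x^2: 2x^2 + 2x + 1
image of x^3: 3x^3 + 3x^2 + 3x + 1
image of x^4: 4x^4 + 4x^3 + 6x^2 + 4x + 1
image of x^5: 5x^5 + 5x^4 + 10x^3 + 10x^2 + 5x + 1
the matrix is upper triangular; its diagonal is (0, 1, 2, 3, 4, 5)
for a triangular matrix the eigenvalues are the diagonal entries, with algebraic multiplicity their repetition count


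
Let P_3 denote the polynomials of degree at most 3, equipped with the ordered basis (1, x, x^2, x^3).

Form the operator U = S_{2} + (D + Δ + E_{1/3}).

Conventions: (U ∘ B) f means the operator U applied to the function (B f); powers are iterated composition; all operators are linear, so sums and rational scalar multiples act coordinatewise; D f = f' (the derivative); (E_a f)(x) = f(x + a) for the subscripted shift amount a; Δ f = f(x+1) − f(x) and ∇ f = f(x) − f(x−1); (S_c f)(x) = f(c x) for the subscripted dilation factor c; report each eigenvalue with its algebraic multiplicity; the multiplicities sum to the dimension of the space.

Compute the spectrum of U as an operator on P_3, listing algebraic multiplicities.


λ = 2 (multiplicity 1), λ = 3 (multiplicity 1), λ = 5 (multiplicity 1), λ = 9 (multiplicity 1)

image of 1: 2
image of x: 3x + 7/3
image of x^2: 5x^2 + (14/3)x + 10/9
image of x^3: 9x^3 + 7x^2 + (10/3)x + 28/27
the matrix is upper triangular; its diagonal is (2, 3, 5, 9)
for a triangular matrix the eigenvalues are the diagonal entries, with algebraic multiplicity their repetition count
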